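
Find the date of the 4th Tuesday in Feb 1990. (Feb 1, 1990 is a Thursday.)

Feb 1990 begins on a Thursday, so the first Tuesday is Feb 6 (5 days later).
The 4th Tuesday is 3 weeks later: 6 + 21 = 27.

Feb 27, 1990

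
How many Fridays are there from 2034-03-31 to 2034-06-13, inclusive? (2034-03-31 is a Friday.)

2034-03-31 is a Friday; the first Friday on or after it is 2034-03-31.
From 2034-03-31 to 2034-06-13: 0 + 30 + 31 + 13 = 74 days (rest of March, April, May, June).
74 ÷ 7 = 10 full weeks with remainder 4, so 10 more Fridays after the first → 11.

11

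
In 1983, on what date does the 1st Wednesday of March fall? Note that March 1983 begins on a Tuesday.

March 1983 begins on a Tuesday, so the first Wednesday is March 2 (1 day later).

March 2, 1983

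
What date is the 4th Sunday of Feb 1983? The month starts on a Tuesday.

Feb 1983 begins on a Tuesday, so the first Sunday is Feb 6 (5 days later).
The 4th Sunday is 3 weeks later: 6 + 21 = 27.

Feb 27, 1983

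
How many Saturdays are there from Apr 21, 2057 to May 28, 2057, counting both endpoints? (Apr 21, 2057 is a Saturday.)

6

Apr 21, 2057 is a Saturday; the first Saturday on or after it is Apr 21, 2057.
From Apr 21, 2057 to May 28, 2057: 9 + 28 = 37 days (rest of Apr, May).
37 ÷ 7 = 5 full weeks with remainder 2, so 5 more Saturdays after the first → 6.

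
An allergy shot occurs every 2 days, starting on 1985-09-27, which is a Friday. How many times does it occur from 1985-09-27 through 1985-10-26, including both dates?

Occurrences land 2·i days after 1985-09-27 for i = 0, 1, 2, …
The window opens on the start date, so the first occurrence inside is #1 on 1985-09-27.
1985-10-26 is 29 days after the start; 29 ÷ 2 = 14 remainder 1. Last occurrence in the window: #15 on 1985-10-25.
Occurrences #1 through #15: 15 in total.

15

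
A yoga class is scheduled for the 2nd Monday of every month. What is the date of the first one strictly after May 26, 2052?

May 2052 starts on a Wednesday; its first Monday is the 6th, so the 2nd Monday is the 13th — May 13, 2052.
That is not after May 26, 2052, so look at June 2052.
June 2052 starts on a Saturday; its first Monday is the 3rd, so the 2nd Monday is the 10th — June 10, 2052.

June 10, 2052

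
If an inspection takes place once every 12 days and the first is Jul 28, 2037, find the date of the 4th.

The 4th occurrence is 3 intervals after the first: 3 × 12 = 36 days after Jul 28, 2037.
Jul has 31 days — 3 days to the end of Jul leaves 33.
Aug has 31 days (2 left).
2 days into Sep → Sep 2, 2037.

Sep 2, 2037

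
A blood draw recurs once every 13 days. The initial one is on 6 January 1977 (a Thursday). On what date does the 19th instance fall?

The 19th occurrence is 18 intervals after the first: 18 × 13 = 234 days after 6 January 1977.
January has 31 days — 25 days to the end of January leaves 209.
February has 28 days (181 left).
March has 31 days (150 left).
April has 30 days (120 left).
May has 31 days (89 left).
June has 30 days (59 left).
July has 31 days (28 left).
28 days into August → 28 August 1977.

28 August 1977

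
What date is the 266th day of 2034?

January has 31 days (266 − 31 = 235 remain).
February has 28 days (235 − 28 = 207 remain).
March has 31 days (207 − 31 = 176 remain).
April has 30 days (176 − 30 = 146 remain).
May has 31 days (146 − 31 = 115 remain).
June has 30 days (115 − 30 = 85 remain).
July has 31 days (85 − 31 = 54 remain).
August has 31 days (54 − 31 = 23 remain).
23 into September → September 23.

2034-09-23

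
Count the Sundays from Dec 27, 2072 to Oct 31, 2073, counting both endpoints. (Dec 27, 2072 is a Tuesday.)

44

Dec 27, 2072 is a Tuesday; the first Sunday on or after it is Jan 1, 2073 (5 days later).
From Jan 1, 2073 to Oct 31, 2073: 30 + 28 + 31 + 30 + 31 + 30 + 31 + 31 + 30 + 31 = 303 days (rest of Jan, Feb, Mar, Apr, May, Jun, Jul, Aug, Sep, Oct).
303 ÷ 7 = 43 full weeks with remainder 2, so 43 more Sundays after the first → 44.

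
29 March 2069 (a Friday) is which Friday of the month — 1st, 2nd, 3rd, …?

5th

Day 29 falls in week ⌈29/7⌉ of the month.
Days 1–7 hold the 1st Friday, 8–14 the 2nd, 15–21 the 3rd, 22–28 the 4th, 29–31 the 5th.
29 is in the range for the 5th.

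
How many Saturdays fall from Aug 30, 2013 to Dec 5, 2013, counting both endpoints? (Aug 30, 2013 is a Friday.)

14

Aug 30, 2013 is a Friday; the first Saturday on or after it is Aug 31, 2013 (1 day later).
From Aug 31, 2013 to Dec 5, 2013: 0 + 30 + 31 + 30 + 5 = 96 days (rest of Aug, Sep, Oct, Nov, Dec).
96 ÷ 7 = 13 full weeks with remainder 5, so 13 more Saturdays after the first → 14.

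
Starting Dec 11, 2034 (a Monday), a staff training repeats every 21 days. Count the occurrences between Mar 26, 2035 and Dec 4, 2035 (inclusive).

Occurrences land 21·i days after Dec 11, 2034 for i = 0, 1, 2, …
Mar 26, 2035 is 105 days after the start; 105 ÷ 21 = 5 remainder 0. First occurrence in the window: #6 on Mar 26, 2035 (5×21 = 105 days in).
Dec 4, 2035 is 358 days after the start; 358 ÷ 21 = 17 remainder 1. Last occurrence in the window: #18 on Dec 3, 2035.
Occurrences #6 through #18: 13 in total.

13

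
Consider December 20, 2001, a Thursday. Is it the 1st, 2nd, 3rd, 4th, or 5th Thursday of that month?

Day 20 falls in week ⌈20/7⌉ of the month.
Days 1–7 hold the 1st Thursday, 8–14 the 2nd, 15–21 the 3rd, 22–28 the 4th, 29–31 the 5th.
20 is in the range for the 3rd.

3rd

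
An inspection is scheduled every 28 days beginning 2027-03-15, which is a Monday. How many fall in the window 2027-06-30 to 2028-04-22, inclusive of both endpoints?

Occurrences land 28·i days after 2027-03-15 for i = 0, 1, 2, …
2027-06-30 is 107 days after the start; 107 ÷ 28 = 3 remainder 23; since the remainder is 23, round up to i = 4. First occurrence in the window: #5 on 2027-07-05 (4×28 = 112 days in).
2028-04-22 is 404 days after the start; 404 ÷ 28 = 14 remainder 12. Last occurrence in the window: #15 on 2028-04-10.
Occurrences #5 through #15: 11 in total.

11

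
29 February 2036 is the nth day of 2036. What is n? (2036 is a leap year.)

60

Days in months before February: 31 = 31.
Plus 29 days into February → day 60.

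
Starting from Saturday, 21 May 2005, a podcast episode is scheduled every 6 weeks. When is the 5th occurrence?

5 November 2005

The 5th occurrence is 4 intervals after the first: 4 × 42 = 168 days after 21 May 2005.
May has 31 days — 10 days to the end of May leaves 158.
June has 30 days (128 left).
July has 31 days (97 left).
August has 31 days (66 left).
September has 30 days (36 left).
October has 31 days (5 left).
5 days into November → 5 November 2005.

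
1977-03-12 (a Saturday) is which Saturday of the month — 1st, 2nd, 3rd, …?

2nd

Day 12 falls in week ⌈12/7⌉ of the month.
Days 1–7 hold the 1st Saturday, 8–14 the 2nd, 15–21 the 3rd, 22–28 the 4th, 29–31 the 5th.
12 is in the range for the 2nd.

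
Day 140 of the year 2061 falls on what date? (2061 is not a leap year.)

May 20, 2061

Jan has 31 days (140 − 31 = 109 remain).
Feb has 28 days (109 − 28 = 81 remain).
Mar has 31 days (81 − 31 = 50 remain).
Apr has 30 days (50 − 30 = 20 remain).
20 into May → May 20.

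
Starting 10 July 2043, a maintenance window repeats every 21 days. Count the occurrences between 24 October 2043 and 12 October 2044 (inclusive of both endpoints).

16

Occurrences land 21·i days after 10 July 2043 for i = 0, 1, 2, …
24 October 2043 is 106 days after the start; 106 ÷ 21 = 5 remainder 1; since the remainder is 1, round up to i = 6. First occurrence in the window: #7 on 13 November 2043 (6×21 = 126 days in).
12 October 2044 is 460 days after the start; 460 ÷ 21 = 21 remainder 19. Last occurrence in the window: #22 on 23 September 2044.
Occurrences #7 through #22: 16 in total.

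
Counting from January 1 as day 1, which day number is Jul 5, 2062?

Days in months before Jul: 31 + 28 + 31 + 30 + 31 + 30 = 181.
Plus 5 days into Jul → day 186.

186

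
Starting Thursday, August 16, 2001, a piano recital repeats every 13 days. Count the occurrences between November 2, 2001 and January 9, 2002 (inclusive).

Occurrences land 13·i days after August 16, 2001 for i = 0, 1, 2, …
November 2, 2001 is 78 days after the start; 78 ÷ 13 = 6 remainder 0. First occurrence in the window: #7 on November 2, 2001 (6×13 = 78 days in).
January 9, 2002 is 146 days after the start; 146 ÷ 13 = 11 remainder 3. Last occurrence in the window: #12 on January 6, 2002.
Occurrences #7 through #12: 6 in total.

6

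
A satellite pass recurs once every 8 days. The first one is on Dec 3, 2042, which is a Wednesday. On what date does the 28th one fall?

Jul 7, 2043

The 28th occurrence is 27 intervals after the first: 27 × 8 = 216 days after Dec 3, 2042.
Dec has 31 days — 28 days to the end of Dec leaves 188.
Jan has 31 days (157 left).
Feb has 28 days (129 left).
Mar has 31 days (98 left).
Apr has 30 days (68 left).
May has 31 days (37 left).
Jun has 30 days (7 left).
7 days into Jul → Jul 7, 2043.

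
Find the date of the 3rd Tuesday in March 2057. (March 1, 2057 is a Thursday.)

March 2057 begins on a Thursday, so the first Tuesday is March 6 (5 days later).
The 3rd Tuesday is 2 weeks later: 6 + 14 = 20.

20 March 2057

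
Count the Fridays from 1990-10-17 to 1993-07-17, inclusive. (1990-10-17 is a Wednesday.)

1990-10-17 is a Wednesday; the first Friday on or after it is 1990-10-19 (2 days later).
From 1990-10-19 to 1993-07-17: 73 + 365 + 366 + 198 = 1002 days (rest of 1990, 1991, 1992, to 1993-07-17 in 1993).
1002 ÷ 7 = 143 full weeks with remainder 1, so 143 more Fridays after the first → 144.

144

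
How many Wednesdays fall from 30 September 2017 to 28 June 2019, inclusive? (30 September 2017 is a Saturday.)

91

30 September 2017 is a Saturday; the first Wednesday on or after it is 4 October 2017 (4 days later).
From 4 October 2017 to 28 June 2019: 88 + 365 + 179 = 632 days (rest of 2017, 2018, to 28 June 2019 in 2019).
632 ÷ 7 = 90 full weeks with remainder 2, so 90 more Wednesdays after the first → 91.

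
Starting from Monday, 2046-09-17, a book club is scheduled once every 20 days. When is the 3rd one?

2046-10-27

The 3rd occurrence is 2 intervals after the first: 2 × 20 = 40 days after 2046-09-17.
September has 30 days — 13 days to the end of September leaves 27.
27 days into October → 2046-10-27.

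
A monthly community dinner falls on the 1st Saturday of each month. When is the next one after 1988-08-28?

August 1988 starts on a Monday, so its 1st Saturday is 1988-08-06 (5 days in).
That is not after 1988-08-28, so look at September 1988.
September 1988 starts on a Thursday, so its 1st Saturday is 1988-09-03 (2 days in).

1988-09-03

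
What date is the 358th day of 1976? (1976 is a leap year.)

Jan has 31 days (358 − 31 = 327 remain).
Feb has 29 days (327 − 29 = 298 remain).
Mar has 31 days (298 − 31 = 267 remain).
Apr has 30 days (267 − 30 = 237 remain).
May has 31 days (237 − 31 = 206 remain).
Jun has 30 days (206 − 30 = 176 remain).
Jul has 31 days (176 − 31 = 145 remain).
Aug has 31 days (145 − 31 = 114 remain).
Sep has 30 days (114 − 30 = 84 remain).
Oct has 31 days (84 − 31 = 53 remain).
Nov has 30 days (53 − 30 = 23 remain).
23 into Dec → Dec 23.

Dec 23, 1976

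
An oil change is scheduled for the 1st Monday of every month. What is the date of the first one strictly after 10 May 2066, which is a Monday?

May 2066 starts on a Saturday, so its 1st Monday is 3 May 2066 (2 days in).
That is not after 10 May 2066, so look at June 2066.
June 2066 starts on a Tuesday, so its 1st Monday is 7 June 2066 (6 days in).

7 June 2066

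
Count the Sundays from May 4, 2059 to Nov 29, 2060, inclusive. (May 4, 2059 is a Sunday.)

May 4, 2059 is a Sunday; the first Sunday on or after it is May 4, 2059.
From May 4, 2059 to Nov 29, 2060: 241 + 334 = 575 days (rest of 2059, to Nov 29, 2060 in 2060).
575 ÷ 7 = 82 full weeks with remainder 1, so 82 more Sundays after the first → 83.

83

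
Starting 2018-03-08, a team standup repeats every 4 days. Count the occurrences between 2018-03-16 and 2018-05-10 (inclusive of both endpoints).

Occurrences land 4·i days after 2018-03-08 for i = 0, 1, 2, …
2018-03-16 is 8 days after the start; 8 ÷ 4 = 2 remainder 0. First occurrence in the window: #3 on 2018-03-16 (2×4 = 8 days in).
2018-05-10 is 63 days after the start; 63 ÷ 4 = 15 remainder 3. Last occurrence in the window: #16 on 2018-05-07.
Occurrences #3 through #16: 14 in total.

14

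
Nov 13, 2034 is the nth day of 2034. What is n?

Days in months before Nov: 31 + 28 + 31 + 30 + 31 + 30 + 31 + 31 + 30 + 31 = 304.
Plus 13 days into Nov → day 317.

317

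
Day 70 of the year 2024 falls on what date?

January has 31 days (70 − 31 = 39 remain).
February has 29 days (39 − 29 = 10 remain).
10 into March → March 10.

2024-03-10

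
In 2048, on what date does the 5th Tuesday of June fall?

June 30, 2048

June 2048 begins on a Monday, so the first Tuesday is June 2 (1 day later).
The 5th Tuesday is 4 weeks later: 2 + 28 = 30.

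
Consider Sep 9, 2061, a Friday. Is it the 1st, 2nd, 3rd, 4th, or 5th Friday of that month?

Day 9 falls in week ⌈9/7⌉ of the month.
Days 1–7 hold the 1st Friday, 8–14 the 2nd, 15–21 the 3rd, 22–28 the 4th, 29–31 the 5th.
9 is in the range for the 2nd.

2nd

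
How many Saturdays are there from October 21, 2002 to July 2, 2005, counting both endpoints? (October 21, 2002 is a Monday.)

October 21, 2002 is a Monday; the first Saturday on or after it is October 26, 2002 (5 days later).
From October 26, 2002 to July 2, 2005: 66 + 365 + 366 + 183 = 980 days (rest of 2002, 2003, 2004, to July 2, 2005 in 2005).
980 ÷ 7 = 140 full weeks with remainder 0, so 140 more Saturdays after the first → 141.

141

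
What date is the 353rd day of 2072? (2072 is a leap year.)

Jan has 31 days (353 − 31 = 322 remain).
Feb has 29 days (322 − 29 = 293 remain).
Mar has 31 days (293 − 31 = 262 remain).
Apr has 30 days (262 − 30 = 232 remain).
May has 31 days (232 − 31 = 201 remain).
Jun has 30 days (201 − 30 = 171 remain).
Jul has 31 days (171 − 31 = 140 remain).
Aug has 31 days (140 − 31 = 109 remain).
Sep has 30 days (109 − 30 = 79 remain).
Oct has 31 days (79 − 31 = 48 remain).
Nov has 30 days (48 − 30 = 18 remain).
18 into Dec → Dec 18.

Dec 18, 2072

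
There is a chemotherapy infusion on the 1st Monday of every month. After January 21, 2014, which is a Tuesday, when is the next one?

January 2014 starts on a Wednesday, so its 1st Monday is January 6, 2014 (5 days in).
That is not after January 21, 2014, so look at February 2014.
February 2014 starts on a Saturday, so its 1st Monday is February 3, 2014 (2 days in).

February 3, 2014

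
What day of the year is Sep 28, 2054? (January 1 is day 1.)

271

Days in months before Sep: 31 + 28 + 31 + 30 + 31 + 30 + 31 + 31 = 243.
Plus 28 days into Sep → day 271.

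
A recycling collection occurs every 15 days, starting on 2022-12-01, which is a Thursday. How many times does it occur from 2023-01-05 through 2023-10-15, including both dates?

Occurrences land 15·i days after 2022-12-01 for i = 0, 1, 2, …
2023-01-05 is 35 days after the start; 35 ÷ 15 = 2 remainder 5; since the remainder is 5, round up to i = 3. First occurrence in the window: #4 on 2023-01-15 (3×15 = 45 days in).
2023-10-15 is 318 days after the start; 318 ÷ 15 = 21 remainder 3. Last occurrence in the window: #22 on 2023-10-12.
Occurrences #4 through #22: 19 in total.

19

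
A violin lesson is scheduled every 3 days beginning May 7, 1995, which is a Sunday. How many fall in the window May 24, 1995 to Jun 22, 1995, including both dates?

Occurrences land 3·i days after May 7, 1995 for i = 0, 1, 2, …
May 24, 1995 is 17 days after the start; 17 ÷ 3 = 5 remainder 2; since the remainder is 2, round up to i = 6. First occurrence in the window: #7 on May 25, 1995 (6×3 = 18 days in).
Jun 22, 1995 is 46 days after the start; 46 ÷ 3 = 15 remainder 1. Last occurrence in the window: #16 on Jun 21, 1995.
Occurrences #7 through #16: 10 in total.

10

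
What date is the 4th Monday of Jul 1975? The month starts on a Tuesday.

Jul 1975 begins on a Tuesday, so the first Monday is Jul 7 (6 days later).
The 4th Monday is 3 weeks later: 7 + 21 = 28.

Jul 28, 1975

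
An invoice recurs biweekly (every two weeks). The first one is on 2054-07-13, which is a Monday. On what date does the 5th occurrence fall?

The 5th occurrence is 4 intervals after the first: 4 × 14 = 56 days after 2054-07-13.
July has 31 days — 18 days to the end of July leaves 38.
August has 31 days (7 left).
7 days into September → 2054-09-07.

2054-09-07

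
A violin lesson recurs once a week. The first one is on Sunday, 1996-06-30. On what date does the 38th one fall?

1997-03-16

The 38th occurrence is 37 intervals after the first: 37 × 7 = 259 days after 1996-06-30.
June has 30 days — 0 days to the end of June leaves 259.
July has 31 days (228 left).
August has 31 days (197 left).
September has 30 days (167 left).
October has 31 days (136 left).
November has 30 days (106 left).
December has 31 days (75 left).
January has 31 days (44 left).
February has 28 days (16 left).
16 days into March → 1997-03-16.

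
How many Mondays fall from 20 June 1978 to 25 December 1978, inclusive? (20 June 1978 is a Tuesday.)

20 June 1978 is a Tuesday; the first Monday on or after it is 26 June 1978 (6 days later).
From 26 June 1978 to 25 December 1978: 4 + 31 + 31 + 30 + 31 + 30 + 25 = 182 days (rest of June, July, August, September, October, November, December).
182 ÷ 7 = 26 full weeks with remainder 0, so 26 more Mondays after the first → 27.

27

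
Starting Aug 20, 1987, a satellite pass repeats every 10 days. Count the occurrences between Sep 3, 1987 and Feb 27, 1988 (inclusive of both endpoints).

18

Occurrences land 10·i days after Aug 20, 1987 for i = 0, 1, 2, …
Sep 3, 1987 is 14 days after the start; 14 ÷ 10 = 1 remainder 4; since the remainder is 4, round up to i = 2. First occurrence in the window: #3 on Sep 9, 1987 (2×10 = 20 days in).
Feb 27, 1988 is 191 days after the start; 191 ÷ 10 = 19 remainder 1. Last occurrence in the window: #20 on Feb 26, 1988.
Occurrences #3 through #20: 18 in total.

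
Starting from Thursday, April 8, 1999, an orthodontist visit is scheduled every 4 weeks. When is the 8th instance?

October 21, 1999

The 8th occurrence is 7 intervals after the first: 7 × 28 = 196 days after April 8, 1999.
April has 30 days — 22 days to the end of April leaves 174.
May has 31 days (143 left).
June has 30 days (113 left).
July has 31 days (82 left).
August has 31 days (51 left).
September has 30 days (21 left).
21 days into October → October 21, 1999.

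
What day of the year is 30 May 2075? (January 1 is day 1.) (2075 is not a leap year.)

Days in months before May: 31 + 28 + 31 + 30 = 120.
Plus 30 days into May → day 150.

150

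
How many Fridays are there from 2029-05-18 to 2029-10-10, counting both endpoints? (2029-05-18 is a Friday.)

2029-05-18 is a Friday; the first Friday on or after it is 2029-05-18.
From 2029-05-18 to 2029-10-10: 13 + 30 + 31 + 31 + 30 + 10 = 145 days (rest of May, June, July, August, September, October).
145 ÷ 7 = 20 full weeks with remainder 5, so 20 more Fridays after the first → 21.

21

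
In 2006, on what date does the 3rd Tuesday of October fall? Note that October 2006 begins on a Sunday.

October 2006 begins on a Sunday, so the first Tuesday is October 3 (2 days later).
The 3rd Tuesday is 2 weeks later: 3 + 14 = 17.

October 17, 2006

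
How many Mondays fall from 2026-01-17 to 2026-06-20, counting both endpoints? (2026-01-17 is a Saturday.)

2026-01-17 is a Saturday; the first Monday on or after it is 2026-01-19 (2 days later).
From 2026-01-19 to 2026-06-20: 12 + 28 + 31 + 30 + 31 + 20 = 152 days (rest of January, February, March, April, May, June).
152 ÷ 7 = 21 full weeks with remainder 5, so 21 more Mondays after the first → 22.

22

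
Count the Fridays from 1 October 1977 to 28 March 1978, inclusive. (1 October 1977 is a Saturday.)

25

1 October 1977 is a Saturday; the first Friday on or after it is 7 October 1977 (6 days later).
From 7 October 1977 to 28 March 1978: 24 + 30 + 31 + 31 + 28 + 28 = 172 days (rest of October, November, December, January, February, March).
172 ÷ 7 = 24 full weeks with remainder 4, so 24 more Fridays after the first → 25.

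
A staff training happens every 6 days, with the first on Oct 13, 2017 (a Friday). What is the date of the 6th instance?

Nov 12, 2017

The 6th occurrence is 5 intervals after the first: 5 × 6 = 30 days after Oct 13, 2017.
Oct has 31 days — 18 days to the end of Oct leaves 12.
12 days into Nov → Nov 12, 2017.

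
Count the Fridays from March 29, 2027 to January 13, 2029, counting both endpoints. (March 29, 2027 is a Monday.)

March 29, 2027 is a Monday; the first Friday on or after it is April 2, 2027 (4 days later).
From April 2, 2027 to January 13, 2029: 273 + 366 + 13 = 652 days (rest of 2027, 2028, to January 13, 2029 in 2029).
652 ÷ 7 = 93 full weeks with remainder 1, so 93 more Fridays after the first → 94.

94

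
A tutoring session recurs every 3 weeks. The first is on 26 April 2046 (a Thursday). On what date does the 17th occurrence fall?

28 March 2047

The 17th occurrence is 16 intervals after the first: 16 × 21 = 336 days after 26 April 2046.
April has 30 days — 4 days to the end of April leaves 332.
May has 31 days (301 left).
June has 30 days (271 left).
July has 31 days (240 left).
August has 31 days (209 left).
September has 30 days (179 left).
October has 31 days (148 left).
November has 30 days (118 left).
December has 31 days (87 left).
January has 31 days (56 left).
February has 28 days (28 left).
28 days into March → 28 March 2047.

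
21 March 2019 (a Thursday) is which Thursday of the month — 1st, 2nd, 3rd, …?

3rd

Day 21 falls in week ⌈21/7⌉ of the month.
Days 1–7 hold the 1st Thursday, 8–14 the 2nd, 15–21 the 3rd, 22–28 the 4th, 29–31 the 5th.
21 is in the range for the 3rd.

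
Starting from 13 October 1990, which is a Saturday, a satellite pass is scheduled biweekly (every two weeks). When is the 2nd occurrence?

27 October 1990

The 2nd occurrence is 1 interval after the first: 1 × 14 = 14 days after 13 October 1990.
14 days later is 27 October 1990.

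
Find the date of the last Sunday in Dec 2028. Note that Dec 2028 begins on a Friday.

Dec 31, 2028

Dec 2028 begins on a Friday, so the first Sunday is Dec 3 (2 days later).
Dec 2028 has 31 days. Adding weeks: 3, 10, 17, 24, 31 — the last one ≤ 31 is the 31st.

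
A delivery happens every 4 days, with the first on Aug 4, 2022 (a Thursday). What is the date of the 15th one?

Sep 29, 2022

The 15th occurrence is 14 intervals after the first: 14 × 4 = 56 days after Aug 4, 2022.
Aug has 31 days — 27 days to the end of Aug leaves 29.
29 days into Sep → Sep 29, 2022.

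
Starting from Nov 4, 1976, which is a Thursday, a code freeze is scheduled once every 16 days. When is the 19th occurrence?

The 19th occurrence is 18 intervals after the first: 18 × 16 = 288 days after Nov 4, 1976.
Nov has 30 days — 26 days to the end of Nov leaves 262.
Dec has 31 days (231 left).
Jan has 31 days (200 left).
Feb has 28 days (172 left).
Mar has 31 days (141 left).
Apr has 30 days (111 left).
May has 31 days (80 left).
Jun has 30 days (50 left).
Jul has 31 days (19 left).
19 days into Aug → Aug 19, 1977.

Aug 19, 1977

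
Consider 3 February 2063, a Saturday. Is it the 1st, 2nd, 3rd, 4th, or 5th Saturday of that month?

Day 3 falls in week ⌈3/7⌉ of the month.
Days 1–7 hold the 1st Saturday, 8–14 the 2nd, 15–21 the 3rd, 22–28 the 4th, 29–31 the 5th.
3 is in the range for the 1st.

1st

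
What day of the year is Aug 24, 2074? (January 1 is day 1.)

236

Days in months before Aug: 31 + 28 + 31 + 30 + 31 + 30 + 31 = 212.
Plus 24 days into Aug → day 236.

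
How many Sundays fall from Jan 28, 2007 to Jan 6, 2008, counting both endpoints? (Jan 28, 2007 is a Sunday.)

Jan 28, 2007 is a Sunday; the first Sunday on or after it is Jan 28, 2007.
From Jan 28, 2007 to Jan 6, 2008: 337 + 6 = 343 days (rest of 2007, to Jan 6, 2008 in 2008).
343 ÷ 7 = 49 full weeks with remainder 0, so 49 more Sundays after the first → 50.

50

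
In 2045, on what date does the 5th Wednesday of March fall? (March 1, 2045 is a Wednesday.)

2045-03-29

March 2045 begins on a Wednesday, so the first Wednesday is March 1.
The 5th Wednesday is 4 weeks later: 1 + 28 = 29.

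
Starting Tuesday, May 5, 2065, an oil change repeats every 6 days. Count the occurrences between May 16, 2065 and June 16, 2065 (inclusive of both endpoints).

Occurrences land 6·i days after May 5, 2065 for i = 0, 1, 2, …
May 16, 2065 is 11 days after the start; 11 ÷ 6 = 1 remainder 5; since the remainder is 5, round up to i = 2. First occurrence in the window: #3 on May 17, 2065 (2×6 = 12 days in).
June 16, 2065 is 42 days after the start; 42 ÷ 6 = 7 remainder 0. Last occurrence in the window: #8 on June 16, 2065.
Occurrences #3 through #8: 6 in total.

6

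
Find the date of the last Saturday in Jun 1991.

Jun 29, 1991

The first Saturday of Jun 1991 is Jun 1.
Jun 1991 has 30 days. Adding weeks: 1, 8, 15, 22, 29 — the last one ≤ 30 is the 29th.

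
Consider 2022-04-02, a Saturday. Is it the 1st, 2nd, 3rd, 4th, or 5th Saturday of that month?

Day 2 falls in week ⌈2/7⌉ of the month.
Days 1–7 hold the 1st Saturday, 8–14 the 2nd, 15–21 the 3rd, 22–28 the 4th, 29–31 the 5th.
2 is in the range for the 1st.

1st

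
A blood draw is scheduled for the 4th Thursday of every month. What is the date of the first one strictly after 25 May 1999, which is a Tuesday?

May 1999 starts on a Saturday; its first Thursday is the 6th, so the 4th Thursday is the 27th — 27 May 1999.
27 May 1999 is after 25 May 1999, so that is the next one.

27 May 1999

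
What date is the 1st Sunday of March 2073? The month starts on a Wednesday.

2073-03-05

March 2073 begins on a Wednesday, so the first Sunday is March 5 (4 days later).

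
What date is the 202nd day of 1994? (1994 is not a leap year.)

Jul 21, 1994

Jan has 31 days (202 − 31 = 171 remain).
Feb has 28 days (171 − 28 = 143 remain).
Mar has 31 days (143 − 31 = 112 remain).
Apr has 30 days (112 − 30 = 82 remain).
May has 31 days (82 − 31 = 51 remain).
Jun has 30 days (51 − 30 = 21 remain).
21 into Jul → Jul 21.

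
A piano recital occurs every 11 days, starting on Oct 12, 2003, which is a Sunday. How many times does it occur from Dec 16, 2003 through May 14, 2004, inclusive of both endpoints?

Occurrences land 11·i days after Oct 12, 2003 for i = 0, 1, 2, …
Dec 16, 2003 is 65 days after the start; 65 ÷ 11 = 5 remainder 10; since the remainder is 10, round up to i = 6. First occurrence in the window: #7 on Dec 17, 2003 (6×11 = 66 days in).
May 14, 2004 is 215 days after the start; 215 ÷ 11 = 19 remainder 6. Last occurrence in the window: #20 on May 8, 2004.
Occurrences #7 through #20: 14 in total.

14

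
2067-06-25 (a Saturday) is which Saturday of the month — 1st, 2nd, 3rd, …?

Day 25 falls in week ⌈25/7⌉ of the month.
Days 1–7 hold the 1st Saturday, 8–14 the 2nd, 15–21 the 3rd, 22–28 the 4th, 29–31 the 5th.
25 is in the range for the 4th.

4th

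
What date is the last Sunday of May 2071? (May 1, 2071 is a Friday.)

2071-05-31

May 2071 begins on a Friday, so the first Sunday is May 3 (2 days later).
May 2071 has 31 days. Adding weeks: 3, 10, 17, 24, 31 — the last one ≤ 31 is the 31st.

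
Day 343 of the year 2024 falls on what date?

8 December 2024

January has 31 days (343 − 31 = 312 remain).
February has 29 days (312 − 29 = 283 remain).
March has 31 days (283 − 31 = 252 remain).
April has 30 days (252 − 30 = 222 remain).
May has 31 days (222 − 31 = 191 remain).
June has 30 days (191 − 30 = 161 remain).
July has 31 days (161 − 31 = 130 remain).
August has 31 days (130 − 31 = 99 remain).
September has 30 days (99 − 30 = 69 remain).
October has 31 days (69 − 31 = 38 remain).
November has 30 days (38 − 30 = 8 remain).
8 into December → December 8.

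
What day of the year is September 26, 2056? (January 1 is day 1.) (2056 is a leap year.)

270

Days in months before September: 31 + 29 + 31 + 30 + 31 + 30 + 31 + 31 = 244.
Plus 26 days into September → day 270.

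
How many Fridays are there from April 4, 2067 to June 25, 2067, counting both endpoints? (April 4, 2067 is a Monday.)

12

April 4, 2067 is a Monday; the first Friday on or after it is April 8, 2067 (4 days later).
From April 8, 2067 to June 25, 2067: 22 + 31 + 25 = 78 days (rest of April, May, June).
78 ÷ 7 = 11 full weeks with remainder 1, so 11 more Fridays after the first → 12.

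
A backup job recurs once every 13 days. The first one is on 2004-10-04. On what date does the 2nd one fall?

The 2nd occurrence is 1 interval after the first: 1 × 13 = 13 days after 2004-10-04.
13 days later is 2004-10-17.

2004-10-17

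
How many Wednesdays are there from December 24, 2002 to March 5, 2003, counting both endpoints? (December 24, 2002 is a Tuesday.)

11

December 24, 2002 is a Tuesday; the first Wednesday on or after it is December 25, 2002 (1 day later).
From December 25, 2002 to March 5, 2003: 6 + 31 + 28 + 5 = 70 days (rest of December, January, February, March).
70 ÷ 7 = 10 full weeks with remainder 0, so 10 more Wednesdays after the first → 11.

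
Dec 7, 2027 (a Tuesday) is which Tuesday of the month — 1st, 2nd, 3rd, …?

1st

Day 7 falls in week ⌈7/7⌉ of the month.
Days 1–7 hold the 1st Tuesday, 8–14 the 2nd, 15–21 the 3rd, 22–28 the 4th, 29–31 the 5th.
7 is in the range for the 1st.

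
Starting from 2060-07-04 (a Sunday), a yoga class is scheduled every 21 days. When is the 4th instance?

The 4th occurrence is 3 intervals after the first: 3 × 21 = 63 days after 2060-07-04.
July has 31 days — 27 days to the end of July leaves 36.
August has 31 days (5 left).
5 days into September → 2060-09-05.

2060-09-05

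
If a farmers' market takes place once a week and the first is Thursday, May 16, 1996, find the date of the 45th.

The 45th occurrence is 44 intervals after the first: 44 × 7 = 308 days after May 16, 1996.
May has 31 days — 15 days to the end of May leaves 293.
Jun has 30 days (263 left).
Jul has 31 days (232 left).
Aug has 31 days (201 left).
Sep has 30 days (171 left).
Oct has 31 days (140 left).
Nov has 30 days (110 left).
Dec has 31 days (79 left).
Jan has 31 days (48 left).
Feb has 28 days (20 left).
20 days into Mar → Mar 20, 1997.

Mar 20, 1997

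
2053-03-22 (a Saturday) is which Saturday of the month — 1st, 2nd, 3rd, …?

4th

Day 22 falls in week ⌈22/7⌉ of the month.
Days 1–7 hold the 1st Saturday, 8–14 the 2nd, 15–21 the 3rd, 22–28 the 4th, 29–31 the 5th.
22 is in the range for the 4th.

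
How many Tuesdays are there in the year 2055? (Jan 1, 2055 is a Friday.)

52

Jan 1, 2055 is a Friday; the first Tuesday on or after it is Jan 5, 2055 (4 days later).
From Jan 5, 2055 to Dec 31, 2055: 26 + 28 + 31 + 30 + 31 + 30 + 31 + 31 + 30 + 31 + 30 + 31 = 360 days (rest of Jan, Feb, Mar, Apr, May, Jun, Jul, Aug, Sep, Oct, Nov, Dec).
360 ÷ 7 = 51 full weeks with remainder 3, so 51 more Tuesdays after the first → 52.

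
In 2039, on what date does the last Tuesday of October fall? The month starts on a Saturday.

25 October 2039

October 2039 begins on a Saturday, so the first Tuesday is October 4 (3 days later).
October 2039 has 31 days. Adding weeks: 4, 11, 18, 25 — the last one ≤ 31 is the 25th.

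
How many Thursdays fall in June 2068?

4

1 June 2068 is a Friday; the first Thursday on or after it is 7 June 2068 (6 days later).
From 7 June 2068 to 30 June 2068 is 30 − 7 = 23 days.
23 ÷ 7 = 3 full weeks with remainder 2, so 3 more Thursdays after the first → 4.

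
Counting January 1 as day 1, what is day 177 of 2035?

January has 31 days (177 − 31 = 146 remain).
February has 28 days (146 − 28 = 118 remain).
March has 31 days (118 − 31 = 87 remain).
April has 30 days (87 − 30 = 57 remain).
May has 31 days (57 − 31 = 26 remain).
26 into June → June 26.

2035-06-26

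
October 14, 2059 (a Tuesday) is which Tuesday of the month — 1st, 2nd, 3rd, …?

2nd

Day 14 falls in week ⌈14/7⌉ of the month.
Days 1–7 hold the 1st Tuesday, 8–14 the 2nd, 15–21 the 3rd, 22–28 the 4th, 29–31 the 5th.
14 is in the range for the 2nd.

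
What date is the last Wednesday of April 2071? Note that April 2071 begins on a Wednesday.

April 2071 begins on a Wednesday, so the first Wednesday is April 1.
April 2071 has 30 days. Adding weeks: 1, 8, 15, 22, 29 — the last one ≤ 30 is the 29th.

April 29, 2071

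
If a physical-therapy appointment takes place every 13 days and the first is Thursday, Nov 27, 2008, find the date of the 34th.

The 34th occurrence is 33 intervals after the first: 33 × 13 = 429 days after Nov 27, 2008.
Nov has 30 days — 3 days to the end of Nov leaves 426.
From end of Nov to end of 2008 is 31 days (395 left).
2009 has 365 days (30 left).
30 days into Jan → Jan 30, 2010.

Jan 30, 2010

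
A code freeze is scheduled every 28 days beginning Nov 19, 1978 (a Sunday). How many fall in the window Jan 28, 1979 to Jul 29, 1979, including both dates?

Occurrences land 28·i days after Nov 19, 1978 for i = 0, 1, 2, …
Jan 28, 1979 is 70 days after the start; 70 ÷ 28 = 2 remainder 14; since the remainder is 14, round up to i = 3. First occurrence in the window: #4 on Feb 11, 1979 (3×28 = 84 days in).
Jul 29, 1979 is 252 days after the start; 252 ÷ 28 = 9 remainder 0. Last occurrence in the window: #10 on Jul 29, 1979.
Occurrences #4 through #10: 7 in total.

7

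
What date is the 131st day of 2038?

January has 31 days (131 − 31 = 100 remain).
February has 28 days (100 − 28 = 72 remain).
March has 31 days (72 − 31 = 41 remain).
April has 30 days (41 − 30 = 11 remain).
11 into May → May 11.

2038-05-11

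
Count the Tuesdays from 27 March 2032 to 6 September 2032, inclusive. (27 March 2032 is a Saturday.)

27 March 2032 is a Saturday; the first Tuesday on or after it is 30 March 2032 (3 days later).
From 30 March 2032 to 6 September 2032: 1 + 30 + 31 + 30 + 31 + 31 + 6 = 160 days (rest of March, April, May, June, July, August, September).
160 ÷ 7 = 22 full weeks with remainder 6, so 22 more Tuesdays after the first → 23.

23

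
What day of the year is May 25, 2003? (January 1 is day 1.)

145

Days in months before May: 31 + 28 + 31 + 30 = 120.
Plus 25 days into May → day 145.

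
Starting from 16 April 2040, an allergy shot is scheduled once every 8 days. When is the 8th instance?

11 June 2040

The 8th occurrence is 7 intervals after the first: 7 × 8 = 56 days after 16 April 2040.
April has 30 days — 14 days to the end of April leaves 42.
May has 31 days (11 left).
11 days into June → 11 June 2040.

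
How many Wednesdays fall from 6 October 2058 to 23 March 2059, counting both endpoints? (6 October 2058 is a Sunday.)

6 October 2058 is a Sunday; the first Wednesday on or after it is 9 October 2058 (3 days later).
From 9 October 2058 to 23 March 2059: 22 + 30 + 31 + 31 + 28 + 23 = 165 days (rest of October, November, December, January, February, March).
165 ÷ 7 = 23 full weeks with remainder 4, so 23 more Wednesdays after the first → 24.

24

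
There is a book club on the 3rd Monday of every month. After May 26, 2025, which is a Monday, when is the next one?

May 2025 starts on a Thursday; its first Monday is the 5th, so the 3rd Monday is the 19th — May 19, 2025.
That is not after May 26, 2025, so look at June 2025.
June 2025 starts on a Sunday; its first Monday is the 2nd, so the 3rd Monday is the 16th — June 16, 2025.

June 16, 2025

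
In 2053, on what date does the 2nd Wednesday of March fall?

March 12, 2053

The first Wednesday of March 2053 is March 5.
The 2nd Wednesday is 1 weeks later: 5 + 7 = 12.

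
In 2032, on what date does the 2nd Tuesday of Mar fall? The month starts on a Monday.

Mar 9, 2032

Mar 2032 begins on a Monday, so the first Tuesday is Mar 2 (1 day later).
The 2nd Tuesday is 1 weeks later: 2 + 7 = 9.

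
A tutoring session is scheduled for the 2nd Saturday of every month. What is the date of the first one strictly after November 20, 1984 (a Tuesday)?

November 1984 starts on a Thursday; its first Saturday is the 3rd, so the 2nd Saturday is the 10th — November 10, 1984.
That is not after November 20, 1984, so look at December 1984.
December 1984 starts on a Saturday; its first Saturday is the 1st, so the 2nd Saturday is the 8th — December 8, 1984.

December 8, 1984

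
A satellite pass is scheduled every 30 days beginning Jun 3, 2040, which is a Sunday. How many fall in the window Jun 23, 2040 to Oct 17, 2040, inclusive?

4

Occurrences land 30·i days after Jun 3, 2040 for i = 0, 1, 2, …
Jun 23, 2040 is 20 days after the start; 20 ÷ 30 = 0 remainder 20; since the remainder is 20, round up to i = 1. First occurrence in the window: #2 on Jul 3, 2040 (1×30 = 30 days in).
Oct 17, 2040 is 136 days after the start; 136 ÷ 30 = 4 remainder 16. Last occurrence in the window: #5 on Oct 1, 2040.
Occurrences #2 through #5: 4 in total.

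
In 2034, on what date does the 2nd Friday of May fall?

May 2034 begins on a Monday, so the first Friday is May 5 (4 days later).
The 2nd Friday is 1 weeks later: 5 + 7 = 12.

12 May 2034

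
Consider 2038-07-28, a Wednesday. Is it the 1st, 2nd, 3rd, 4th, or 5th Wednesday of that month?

Day 28 falls in week ⌈28/7⌉ of the month.
Days 1–7 hold the 1st Wednesday, 8–14 the 2nd, 15–21 the 3rd, 22–28 the 4th, 29–31 the 5th.
28 is in the range for the 4th.

4th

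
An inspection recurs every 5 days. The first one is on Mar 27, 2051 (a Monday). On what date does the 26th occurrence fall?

Jul 30, 2051

The 26th occurrence is 25 intervals after the first: 25 × 5 = 125 days after Mar 27, 2051.
Mar has 31 days — 4 days to the end of Mar leaves 121.
Apr has 30 days (91 left).
May has 31 days (60 left).
Jun has 30 days (30 left).
30 days into Jul → Jul 30, 2051.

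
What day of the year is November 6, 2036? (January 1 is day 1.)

311

Days in months before November: 31 + 29 + 31 + 30 + 31 + 30 + 31 + 31 + 30 + 31 = 305.
Plus 6 days into November → day 311.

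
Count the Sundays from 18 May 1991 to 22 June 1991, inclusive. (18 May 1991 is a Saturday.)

18 May 1991 is a Saturday; the first Sunday on or after it is 19 May 1991 (1 day later).
From 19 May 1991 to 22 June 1991: 12 + 22 = 34 days (rest of May, June).
34 ÷ 7 = 4 full weeks with remainder 6, so 4 more Sundays after the first → 5.

5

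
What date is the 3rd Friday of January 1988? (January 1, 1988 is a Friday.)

January 15, 1988

January 1988 begins on a Friday, so the first Friday is January 1.
The 3rd Friday is 2 weeks later: 1 + 14 = 15.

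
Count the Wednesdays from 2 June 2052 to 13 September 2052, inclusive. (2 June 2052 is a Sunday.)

15

2 June 2052 is a Sunday; the first Wednesday on or after it is 5 June 2052 (3 days later).
From 5 June 2052 to 13 September 2052: 25 + 31 + 31 + 13 = 100 days (rest of June, July, August, September).
100 ÷ 7 = 14 full weeks with remainder 2, so 14 more Wednesdays after the first → 15.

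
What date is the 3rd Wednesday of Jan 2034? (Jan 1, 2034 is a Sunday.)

Jan 18, 2034

Jan 2034 begins on a Sunday, so the first Wednesday is Jan 4 (3 days later).
The 3rd Wednesday is 2 weeks later: 4 + 14 = 18.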